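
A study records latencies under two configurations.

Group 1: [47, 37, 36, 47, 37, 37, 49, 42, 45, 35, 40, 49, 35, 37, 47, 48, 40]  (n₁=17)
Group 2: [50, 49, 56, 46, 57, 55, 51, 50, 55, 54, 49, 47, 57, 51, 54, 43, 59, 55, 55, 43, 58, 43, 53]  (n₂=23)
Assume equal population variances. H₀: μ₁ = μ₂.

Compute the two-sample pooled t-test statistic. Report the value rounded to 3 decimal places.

test statistic = -6.200

x̄₁=41.647, s₁=5.350, n₁=17
x̄₂=51.739, s₂=4.892, n₂=23
s_p² = [16·5.350² + 22·4.892²]/38 = 25.9031
SE = √(s_p²·(1/17+1/23)) = 1.6279
t = (41.647−51.739)/1.6279 = -6.1996
df = 38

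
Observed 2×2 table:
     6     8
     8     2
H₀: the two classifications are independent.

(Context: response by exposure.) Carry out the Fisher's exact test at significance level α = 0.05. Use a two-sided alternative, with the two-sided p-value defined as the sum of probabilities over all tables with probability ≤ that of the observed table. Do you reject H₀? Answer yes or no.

reject H₀: no

Margins: r₁=14, r₂=10, c₁=14, c₂=10, n=24
p_obs = C(14,6)·C(10,8)/C(24,14); sum pmf over tables with pmf ≤ p_obs
p-value (two-sided) = 0.10405
At α=0.05: p ≥ α → fail to reject H₀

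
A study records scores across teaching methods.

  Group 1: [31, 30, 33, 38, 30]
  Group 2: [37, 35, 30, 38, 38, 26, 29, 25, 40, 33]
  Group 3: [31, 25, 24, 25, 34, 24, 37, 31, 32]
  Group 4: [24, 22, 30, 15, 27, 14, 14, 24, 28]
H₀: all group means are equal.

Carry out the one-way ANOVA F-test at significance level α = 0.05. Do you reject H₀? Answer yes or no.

Group means [32.40, 33.10, 29.22, 22.00], grand mean 28.909
SSB = Σnᵢ(x̄ᵢ−x̄)² = 667.072; SSW = ΣΣ(x−x̄ᵢ)² = 799.656
MSB = 667.072/3 = 222.3572; MSW = 799.656/29 = 27.5743
F = MSB/MSW = 8.0639
df = (3, 29)
p-value (upper-tail) = 0.00047
At α=0.05: p < α → reject H₀

reject H₀: yes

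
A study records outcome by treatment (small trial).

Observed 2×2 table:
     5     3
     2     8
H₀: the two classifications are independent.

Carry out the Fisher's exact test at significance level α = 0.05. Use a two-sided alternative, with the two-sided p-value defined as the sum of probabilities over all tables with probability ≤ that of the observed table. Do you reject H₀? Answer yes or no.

reject H₀: no

Margins: r₁=8, r₂=10, c₁=7, c₂=11, n=18
p_obs = C(8,5)·C(10,2)/C(18,7); sum pmf over tables with pmf ≤ p_obs
p-value (two-sided) = 0.14480
At α=0.05: p ≥ α → fail to reject H₀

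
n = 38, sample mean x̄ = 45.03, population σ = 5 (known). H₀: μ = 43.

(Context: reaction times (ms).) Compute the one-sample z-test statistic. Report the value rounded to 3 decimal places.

SE = σ/√n = 5/√38 = 0.8111
z = (x̄−μ₀)/SE = (45.03−43)/0.8111 = 2.5028

test statistic = 2.503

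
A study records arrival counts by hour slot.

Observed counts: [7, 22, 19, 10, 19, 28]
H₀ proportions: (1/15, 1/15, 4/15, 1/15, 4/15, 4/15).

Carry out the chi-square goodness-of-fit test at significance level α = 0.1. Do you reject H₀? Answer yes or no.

reject H₀: yes

n = 105; E_i = n·p_i = [7.00, 7.00, 28.00, 7.00, 28.00, 28.00]
χ² = (7−7.00)²/7.00 + (22−7.00)²/7.00 + (19−28.00)²/28.00 + (10−7.00)²/7.00 + (19−28.00)²/28.00 + (28−28.00)²/28.00 = 39.2143
df = 5
p-value (upper-tail) = 0.00000
At α=0.1: p < α → reject H₀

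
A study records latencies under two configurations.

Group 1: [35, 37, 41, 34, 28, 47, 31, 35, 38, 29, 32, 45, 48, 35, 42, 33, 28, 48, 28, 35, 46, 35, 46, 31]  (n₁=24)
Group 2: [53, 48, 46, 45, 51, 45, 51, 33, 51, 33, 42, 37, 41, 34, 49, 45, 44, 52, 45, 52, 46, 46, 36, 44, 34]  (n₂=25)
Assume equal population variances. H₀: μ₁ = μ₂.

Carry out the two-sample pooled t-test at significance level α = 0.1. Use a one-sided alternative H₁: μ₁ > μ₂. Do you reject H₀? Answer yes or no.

reject H₀: no

x̄₁=36.958, s₁=6.785, n₁=24
x̄₂=44.120, s₂=6.392, n₂=25
s_p² = [23·6.785² + 24·6.392²]/47 = 43.3957
SE = √(s_p²·(1/24+1/25)) = 1.8825
t = (36.958−44.120)/1.8825 = -3.8042
df = 47
p-value (one-sided, H₁ greater) = 0.99980
At α=0.1: p ≥ α → fail to reject H₀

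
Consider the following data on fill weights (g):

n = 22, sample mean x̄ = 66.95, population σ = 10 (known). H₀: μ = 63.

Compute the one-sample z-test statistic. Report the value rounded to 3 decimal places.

test statistic = 1.853

SE = σ/√n = 10/√22 = 2.1320
z = (x̄−μ₀)/SE = (66.95−63)/2.1320 = 1.8527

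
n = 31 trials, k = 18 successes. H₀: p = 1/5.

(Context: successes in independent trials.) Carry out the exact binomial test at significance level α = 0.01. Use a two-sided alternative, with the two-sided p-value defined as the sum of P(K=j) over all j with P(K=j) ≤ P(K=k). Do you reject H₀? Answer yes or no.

reject H₀: yes

Exact binomial: n=31, k=18, p₀=1/5=0.2000
P(X=j) = C(n,j)·p₀^j·(1−p₀)^(n−j); p = Σ P(X=j) over j with P(X=j) ≤ P(X=18)
p-value (two-sided) = 0.00000
At α=0.01: p < α → reject H₀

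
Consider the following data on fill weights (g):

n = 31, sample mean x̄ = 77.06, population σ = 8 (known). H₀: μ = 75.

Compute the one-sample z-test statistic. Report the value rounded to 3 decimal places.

SE = σ/√n = 8/√31 = 1.4368
z = (x̄−μ₀)/SE = (77.06−75)/1.4368 = 1.4337

test statistic = 1.434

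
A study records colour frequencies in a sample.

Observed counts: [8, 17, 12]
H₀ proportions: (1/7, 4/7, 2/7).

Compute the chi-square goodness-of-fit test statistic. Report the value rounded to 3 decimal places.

test statistic = 2.399

n = 37; E_i = n·p_i = [5.29, 21.14, 10.57]
χ² = (8−5.29)²/5.29 + (17−21.14)²/21.14 + (12−10.57)²/10.57 = 2.3986
df = 2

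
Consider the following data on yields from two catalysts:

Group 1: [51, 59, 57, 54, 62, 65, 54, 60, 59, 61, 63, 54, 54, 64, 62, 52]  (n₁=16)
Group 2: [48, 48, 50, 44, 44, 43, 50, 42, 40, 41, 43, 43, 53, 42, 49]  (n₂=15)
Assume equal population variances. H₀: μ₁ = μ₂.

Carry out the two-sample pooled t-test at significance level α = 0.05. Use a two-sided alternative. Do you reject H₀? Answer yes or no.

x̄₁=58.188, s₁=4.520, n₁=16
x̄₂=45.333, s₂=3.958, n₂=15
s_p² = [15·4.520² + 14·3.958²]/29 = 18.1300
SE = √(s_p²·(1/16+1/15)) = 1.5303
t = (58.188−45.333)/1.5303 = 8.3998
df = 29
p-value (two-sided) = 0.00000
At α=0.05: p < α → reject H₀

reject H₀: yes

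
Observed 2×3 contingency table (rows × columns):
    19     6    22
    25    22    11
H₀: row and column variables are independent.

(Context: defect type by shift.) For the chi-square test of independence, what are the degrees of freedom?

df = (r−1)(c−1) = (2−1)·(3−1) = 2

degrees of freedom = 2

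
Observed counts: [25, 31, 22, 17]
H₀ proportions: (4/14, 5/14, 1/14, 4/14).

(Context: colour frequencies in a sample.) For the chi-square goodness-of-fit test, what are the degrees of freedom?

df = k − 1 = 4 − 1 = 3

degrees of freedom = 3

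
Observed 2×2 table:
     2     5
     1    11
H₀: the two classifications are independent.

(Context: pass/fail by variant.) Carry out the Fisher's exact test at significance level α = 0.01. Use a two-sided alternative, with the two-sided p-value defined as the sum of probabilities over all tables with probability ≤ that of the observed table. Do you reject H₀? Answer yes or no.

Margins: r₁=7, r₂=12, c₁=3, c₂=16, n=19
p_obs = C(7,2)·C(12,1)/C(19,3); sum pmf over tables with pmf ≤ p_obs
p-value (two-sided) = 0.52322
At α=0.01: p ≥ α → fail to reject H₀

reject H₀: no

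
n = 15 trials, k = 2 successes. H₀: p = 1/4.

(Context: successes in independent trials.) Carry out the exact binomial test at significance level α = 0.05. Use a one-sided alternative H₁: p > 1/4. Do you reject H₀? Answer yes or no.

reject H₀: no

Exact binomial: n=15, k=2, p₀=1/4=0.2500
P(X≥2) from Σ C(n,i)·p₀^i·(1−p₀)^(n−i)
p-value (one-sided, H₁ greater) = 0.91982
At α=0.05: p ≥ α → fail to reject H₀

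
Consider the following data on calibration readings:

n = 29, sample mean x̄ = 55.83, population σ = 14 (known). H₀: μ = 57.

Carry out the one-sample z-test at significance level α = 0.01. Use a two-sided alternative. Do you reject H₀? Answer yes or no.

SE = σ/√n = 14/√29 = 2.5997
z = (x̄−μ₀)/SE = (55.83−57)/2.5997 = -0.4500
p-value (two-sided) = 0.65268
At α=0.01: p ≥ α → fail to reject H₀

reject H₀: no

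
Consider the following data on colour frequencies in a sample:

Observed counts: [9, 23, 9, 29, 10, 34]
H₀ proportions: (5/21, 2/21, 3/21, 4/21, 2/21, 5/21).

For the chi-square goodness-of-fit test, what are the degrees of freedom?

degrees of freedom = 5

df = k − 1 = 6 − 1 = 5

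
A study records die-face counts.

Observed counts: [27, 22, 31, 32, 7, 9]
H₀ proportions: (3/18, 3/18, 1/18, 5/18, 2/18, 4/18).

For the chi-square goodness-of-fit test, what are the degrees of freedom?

degrees of freedom = 5

df = k − 1 = 6 − 1 = 5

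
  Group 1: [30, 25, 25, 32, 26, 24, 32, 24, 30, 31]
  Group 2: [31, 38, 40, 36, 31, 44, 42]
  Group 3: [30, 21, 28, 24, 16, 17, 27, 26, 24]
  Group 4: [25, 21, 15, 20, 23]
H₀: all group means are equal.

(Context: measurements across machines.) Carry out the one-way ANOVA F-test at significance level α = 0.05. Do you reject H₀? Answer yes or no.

Group means [27.90, 37.43, 23.67, 20.80], grand mean 27.677
SSB = Σnᵢ(x̄ᵢ−x̄)² = 1047.360; SSW = ΣΣ(x−x̄ᵢ)² = 501.414
MSB = 1047.360/3 = 349.1200; MSW = 501.414/27 = 18.5709
F = MSB/MSW = 18.7993
df = (3, 27)
p-value (upper-tail) = 0.00000
At α=0.05: p < α → reject H₀

reject H₀: yes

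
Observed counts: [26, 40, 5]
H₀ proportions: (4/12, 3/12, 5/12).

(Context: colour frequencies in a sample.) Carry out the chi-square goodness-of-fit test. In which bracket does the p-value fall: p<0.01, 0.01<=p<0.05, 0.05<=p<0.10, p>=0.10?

n = 71; E_i = n·p_i = [23.67, 17.75, 29.58]
χ² = (26−23.67)²/23.67 + (40−17.75)²/17.75 + (5−29.58)²/29.58 = 48.5493
df = 2
p-value (upper-tail) = 0.00000
→ bracket: p<0.01

p-value bracket: p<0.01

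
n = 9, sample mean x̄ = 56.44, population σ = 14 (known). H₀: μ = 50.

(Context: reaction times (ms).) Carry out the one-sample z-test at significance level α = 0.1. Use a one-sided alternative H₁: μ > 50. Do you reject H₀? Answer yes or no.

SE = σ/√n = 14/√9 = 4.6667
z = (x̄−μ₀)/SE = (56.44−50)/4.6667 = 1.3800
p-value (one-sided, H₁ greater) = 0.08379
At α=0.1: p < α → reject H₀

reject H₀: yes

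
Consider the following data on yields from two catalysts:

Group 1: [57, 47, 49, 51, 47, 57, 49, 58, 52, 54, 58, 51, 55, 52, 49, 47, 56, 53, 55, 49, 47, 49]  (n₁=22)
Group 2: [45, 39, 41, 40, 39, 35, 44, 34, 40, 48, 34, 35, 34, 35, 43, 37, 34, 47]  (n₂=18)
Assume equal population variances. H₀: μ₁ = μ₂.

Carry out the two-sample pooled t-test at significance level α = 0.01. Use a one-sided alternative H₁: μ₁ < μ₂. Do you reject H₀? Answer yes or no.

x̄₁=51.909, s₁=3.829, n₁=22
x̄₂=39.111, s₂=4.727, n₂=18
s_p² = [21·3.829² + 17·4.727²]/38 = 18.0946
SE = √(s_p²·(1/22+1/18)) = 1.3519
t = (51.909−39.111)/1.3519 = 9.4664
df = 38
p-value (one-sided, H₁ less) = 1.00000
At α=0.01: p ≥ α → fail to reject H₀

reject H₀: no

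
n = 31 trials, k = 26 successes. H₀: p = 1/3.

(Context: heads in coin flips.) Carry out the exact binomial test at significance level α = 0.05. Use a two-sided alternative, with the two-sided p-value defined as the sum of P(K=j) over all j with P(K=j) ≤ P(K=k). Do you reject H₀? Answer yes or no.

Exact binomial: n=31, k=26, p₀=1/3=0.3333
P(X=j) = C(n,j)·p₀^j·(1−p₀)^(n−j); p = Σ P(X=j) over j with P(X=j) ≤ P(X=26)
p-value (two-sided) = 0.00000
At α=0.05: p < α → reject H₀

reject H₀: yes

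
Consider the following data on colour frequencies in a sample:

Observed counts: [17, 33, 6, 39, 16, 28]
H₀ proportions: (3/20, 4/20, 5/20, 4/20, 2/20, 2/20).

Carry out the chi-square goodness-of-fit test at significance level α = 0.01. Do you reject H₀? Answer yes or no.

n = 139; E_i = n·p_i = [20.85, 27.80, 34.75, 27.80, 13.90, 13.90]
χ² = (17−20.85)²/20.85 + (33−27.80)²/27.80 + (6−34.75)²/34.75 + (39−27.80)²/27.80 + (16−13.90)²/13.90 + (28−13.90)²/13.90 = 44.6019
df = 5
p-value (upper-tail) = 0.00000
At α=0.01: p < α → reject H₀

reject H₀: yes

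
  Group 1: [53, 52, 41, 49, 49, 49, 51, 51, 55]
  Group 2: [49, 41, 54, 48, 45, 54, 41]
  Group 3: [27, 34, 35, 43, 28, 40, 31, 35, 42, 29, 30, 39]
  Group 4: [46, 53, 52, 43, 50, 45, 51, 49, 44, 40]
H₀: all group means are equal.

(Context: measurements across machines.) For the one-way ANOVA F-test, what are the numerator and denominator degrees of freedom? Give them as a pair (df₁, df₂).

k = 4 groups, N = 38 total
df = (k−1, N−k) = (4−1, 38−4) = (3, 34)

degrees of freedom = [3, 34]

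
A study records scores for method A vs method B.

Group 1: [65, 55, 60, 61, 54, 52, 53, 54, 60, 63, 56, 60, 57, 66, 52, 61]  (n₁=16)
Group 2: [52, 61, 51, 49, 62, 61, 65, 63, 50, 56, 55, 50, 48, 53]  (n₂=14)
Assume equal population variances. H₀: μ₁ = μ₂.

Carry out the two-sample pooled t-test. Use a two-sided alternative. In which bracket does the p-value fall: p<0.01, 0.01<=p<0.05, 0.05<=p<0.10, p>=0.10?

p-value bracket: p>=0.10

x̄₁=58.062, s₁=4.553, n₁=16
x̄₂=55.429, s₂=5.867, n₂=14
s_p² = [15·4.553² + 13·5.867²]/28 = 27.0845
SE = √(s_p²·(1/16+1/14)) = 1.9046
t = (58.062−55.429)/1.9046 = 1.3830
df = 28
p-value (two-sided) = 0.17761
→ bracket: p>=0.10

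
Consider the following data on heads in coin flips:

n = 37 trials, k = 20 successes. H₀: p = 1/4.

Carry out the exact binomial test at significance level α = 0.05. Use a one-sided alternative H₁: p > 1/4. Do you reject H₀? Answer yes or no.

reject H₀: yes

Exact binomial: n=37, k=20, p₀=1/4=0.2500
P(X≥20) from Σ C(n,i)·p₀^i·(1−p₀)^(n−i)
p-value (one-sided, H₁ greater) = 0.00015
At α=0.05: p < α → reject H₀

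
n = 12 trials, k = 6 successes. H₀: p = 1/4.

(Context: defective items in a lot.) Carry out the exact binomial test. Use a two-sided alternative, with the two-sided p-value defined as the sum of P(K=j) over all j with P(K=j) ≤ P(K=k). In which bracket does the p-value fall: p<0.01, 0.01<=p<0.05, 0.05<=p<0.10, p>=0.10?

Exact binomial: n=12, k=6, p₀=1/4=0.2500
P(X=j) = C(n,j)·p₀^j·(1−p₀)^(n−j); p = Σ P(X=j) over j with P(X=j) ≤ P(X=6)
p-value (two-sided) = 0.08608
→ bracket: 0.05<=p<0.10

p-value bracket: 0.05<=p<0.10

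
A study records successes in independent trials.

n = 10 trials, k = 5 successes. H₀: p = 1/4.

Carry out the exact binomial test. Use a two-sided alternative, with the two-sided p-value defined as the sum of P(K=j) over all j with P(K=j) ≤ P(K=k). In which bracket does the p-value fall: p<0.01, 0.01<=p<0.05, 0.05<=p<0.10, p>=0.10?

p-value bracket: p>=0.10

Exact binomial: n=10, k=5, p₀=1/4=0.2500
P(X=j) = C(n,j)·p₀^j·(1−p₀)^(n−j); p = Σ P(X=j) over j with P(X=j) ≤ P(X=5)
p-value (two-sided) = 0.13444
→ bracket: p>=0.10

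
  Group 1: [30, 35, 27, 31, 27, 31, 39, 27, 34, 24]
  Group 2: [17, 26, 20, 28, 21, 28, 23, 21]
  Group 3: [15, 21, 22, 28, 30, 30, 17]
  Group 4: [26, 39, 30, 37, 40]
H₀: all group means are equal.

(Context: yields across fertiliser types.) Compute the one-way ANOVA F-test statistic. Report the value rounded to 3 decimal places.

test statistic = 7.910

Group means [30.50, 23.00, 23.29, 34.40], grand mean 27.467
SSB = Σnᵢ(x̄ᵢ−x̄)² = 614.338; SSW = ΣΣ(x−x̄ᵢ)² = 673.129
MSB = 614.338/3 = 204.7794; MSW = 673.129/26 = 25.8896
F = MSB/MSW = 7.9097
df = (3, 26)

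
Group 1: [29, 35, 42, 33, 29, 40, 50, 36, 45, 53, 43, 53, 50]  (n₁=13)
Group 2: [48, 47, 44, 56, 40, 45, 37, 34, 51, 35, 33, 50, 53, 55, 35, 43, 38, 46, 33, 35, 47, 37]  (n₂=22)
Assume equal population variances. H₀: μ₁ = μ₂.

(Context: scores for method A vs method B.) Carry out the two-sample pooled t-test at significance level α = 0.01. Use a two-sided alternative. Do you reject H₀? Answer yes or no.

x̄₁=41.385, s₁=8.578, n₁=13
x̄₂=42.818, s₂=7.481, n₂=22
s_p² = [12·8.578² + 21·7.481²]/33 = 62.3742
SE = √(s_p²·(1/13+1/22)) = 2.7628
t = (41.385−42.818)/2.7628 = -0.5189
df = 33
p-value (two-sided) = 0.60731
At α=0.01: p ≥ α → fail to reject H₀

reject H₀: no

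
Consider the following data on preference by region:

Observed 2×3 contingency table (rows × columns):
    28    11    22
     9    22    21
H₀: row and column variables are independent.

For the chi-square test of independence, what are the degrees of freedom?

degrees of freedom = 2

df = (r−1)(c−1) = (2−1)·(3−1) = 2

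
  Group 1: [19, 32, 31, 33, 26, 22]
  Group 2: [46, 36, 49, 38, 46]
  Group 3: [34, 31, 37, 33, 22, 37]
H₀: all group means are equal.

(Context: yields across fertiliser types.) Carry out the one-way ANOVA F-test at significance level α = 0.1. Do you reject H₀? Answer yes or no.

reject H₀: yes

Group means [27.17, 43.00, 32.33], grand mean 33.647
SSB = Σnᵢ(x̄ᵢ−x̄)² = 699.716; SSW = ΣΣ(x−x̄ᵢ)² = 450.167
MSB = 699.716/2 = 349.8578; MSW = 450.167/14 = 32.1548
F = MSB/MSW = 10.8804
df = (2, 14)
p-value (upper-tail) = 0.00141
At α=0.1: p < α → reject H₀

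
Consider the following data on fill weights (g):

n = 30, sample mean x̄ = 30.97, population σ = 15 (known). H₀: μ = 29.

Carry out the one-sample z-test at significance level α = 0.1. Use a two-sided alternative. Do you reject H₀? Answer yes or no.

reject H₀: no

SE = σ/√n = 15/√30 = 2.7386
z = (x̄−μ₀)/SE = (30.97−29)/2.7386 = 0.7193
p-value (two-sided) = 0.47193
At α=0.1: p ≥ α → fail to reject H₀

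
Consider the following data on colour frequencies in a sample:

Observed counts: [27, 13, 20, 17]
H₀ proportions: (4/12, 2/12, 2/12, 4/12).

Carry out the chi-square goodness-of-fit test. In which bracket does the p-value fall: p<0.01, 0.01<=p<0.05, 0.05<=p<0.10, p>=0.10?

n = 77; E_i = n·p_i = [25.67, 12.83, 12.83, 25.67]
χ² = (27−25.67)²/25.67 + (13−12.83)²/12.83 + (20−12.83)²/12.83 + (17−25.67)²/25.67 = 7.0000
df = 3
p-value (upper-tail) = 0.07190
→ bracket: 0.05<=p<0.10

p-value bracket: 0.05<=p<0.10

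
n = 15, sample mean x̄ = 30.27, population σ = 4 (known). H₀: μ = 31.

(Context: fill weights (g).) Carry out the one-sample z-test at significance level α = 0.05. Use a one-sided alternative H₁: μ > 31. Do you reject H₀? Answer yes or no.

reject H₀: no

SE = σ/√n = 4/√15 = 1.0328
z = (x̄−μ₀)/SE = (30.27−31)/1.0328 = -0.7068
p-value (one-sided, H₁ greater) = 0.76016
At α=0.05: p ≥ α → fail to reject H₀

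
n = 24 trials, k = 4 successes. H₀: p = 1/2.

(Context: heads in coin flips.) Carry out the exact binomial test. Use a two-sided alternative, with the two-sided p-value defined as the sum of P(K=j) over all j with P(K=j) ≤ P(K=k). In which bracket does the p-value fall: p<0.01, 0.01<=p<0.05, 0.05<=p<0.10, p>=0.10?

Exact binomial: n=24, k=4, p₀=1/2=0.5000
P(X=j) = C(n,j)·p₀^j·(1−p₀)^(n−j); p = Σ P(X=j) over j with P(X=j) ≤ P(X=4)
p-value (two-sided) = 0.00154
→ bracket: p<0.01

p-value bracket: p<0.01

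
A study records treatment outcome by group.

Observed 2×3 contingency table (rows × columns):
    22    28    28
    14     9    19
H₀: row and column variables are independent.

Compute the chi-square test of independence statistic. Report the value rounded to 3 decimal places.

Row totals [78, 42], col totals [36, 37, 47], n=120
χ² = (22−23.40)²/23.40 + (28−24.05)²/24.05 + (28−30.55)²/30.55 + (14−12.60)²/12.60 + (9−12.95)²/12.95 + (19−16.45)²/16.45 = 2.7010
df = 2

test statistic = 2.701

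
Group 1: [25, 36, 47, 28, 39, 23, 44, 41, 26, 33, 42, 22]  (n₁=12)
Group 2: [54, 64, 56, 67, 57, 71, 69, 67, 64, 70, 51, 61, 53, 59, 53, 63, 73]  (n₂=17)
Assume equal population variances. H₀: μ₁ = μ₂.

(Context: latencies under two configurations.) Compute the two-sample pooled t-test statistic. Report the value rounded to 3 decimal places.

test statistic = -9.518

x̄₁=33.833, s₁=8.830, n₁=12
x̄₂=61.882, s₂=7.035, n₂=17
s_p² = [11·8.830² + 16·7.035²]/27 = 61.0901
SE = √(s_p²·(1/12+1/17)) = 2.9469
t = (33.833−61.882)/2.9469 = -9.5181
df = 27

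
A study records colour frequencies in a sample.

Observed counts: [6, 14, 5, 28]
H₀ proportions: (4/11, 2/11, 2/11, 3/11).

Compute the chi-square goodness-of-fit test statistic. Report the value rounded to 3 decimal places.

test statistic = 26.041

n = 53; E_i = n·p_i = [19.27, 9.64, 9.64, 14.45]
χ² = (6−19.27)²/19.27 + (14−9.64)²/9.64 + (5−9.64)²/9.64 + (28−14.45)²/14.45 = 26.0409
df = 3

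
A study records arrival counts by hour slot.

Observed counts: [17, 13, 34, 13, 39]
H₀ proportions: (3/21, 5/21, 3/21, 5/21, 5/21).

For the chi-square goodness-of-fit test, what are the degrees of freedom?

degrees of freedom = 4

df = k − 1 = 5 − 1 = 4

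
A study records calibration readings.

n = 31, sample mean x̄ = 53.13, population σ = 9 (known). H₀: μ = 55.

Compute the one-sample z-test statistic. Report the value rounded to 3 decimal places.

SE = σ/√n = 9/√31 = 1.6164
z = (x̄−μ₀)/SE = (53.13−55)/1.6164 = -1.1569

test statistic = -1.157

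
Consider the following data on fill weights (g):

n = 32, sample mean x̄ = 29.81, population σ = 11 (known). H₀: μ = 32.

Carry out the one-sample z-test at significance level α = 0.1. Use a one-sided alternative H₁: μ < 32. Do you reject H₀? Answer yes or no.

reject H₀: no

SE = σ/√n = 11/√32 = 1.9445
z = (x̄−μ₀)/SE = (29.81−32)/1.9445 = -1.1262
p-value (one-sided, H₁ less) = 0.13003
At α=0.1: p ≥ α → fail to reject H₀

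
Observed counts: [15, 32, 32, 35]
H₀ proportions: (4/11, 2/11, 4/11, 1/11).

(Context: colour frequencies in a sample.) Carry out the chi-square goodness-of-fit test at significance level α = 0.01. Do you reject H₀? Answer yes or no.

reject H₀: yes

n = 114; E_i = n·p_i = [41.45, 20.73, 41.45, 10.36]
χ² = (15−41.45)²/41.45 + (32−20.73)²/20.73 + (32−41.45)²/41.45 + (35−10.36)²/10.36 = 83.7346
df = 3
p-value (upper-tail) = 0.00000
At α=0.01: p < α → reject H₀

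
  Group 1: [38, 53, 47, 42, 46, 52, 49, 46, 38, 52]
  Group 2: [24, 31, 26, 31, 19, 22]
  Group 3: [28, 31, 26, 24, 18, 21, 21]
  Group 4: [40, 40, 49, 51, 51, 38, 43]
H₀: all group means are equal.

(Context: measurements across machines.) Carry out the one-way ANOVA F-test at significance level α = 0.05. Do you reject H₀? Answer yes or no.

Group means [46.30, 25.50, 24.14, 44.57], grand mean 36.567
SSB = Σnᵢ(x̄ᵢ−x̄)² = 3211.195; SSW = ΣΣ(x−x̄ᵢ)² = 704.171
MSB = 3211.195/3 = 1070.3984; MSW = 704.171/26 = 27.0835
F = MSB/MSW = 39.5221
df = (3, 26)
p-value (upper-tail) = 0.00000
At α=0.05: p < α → reject H₀

reject H₀: yes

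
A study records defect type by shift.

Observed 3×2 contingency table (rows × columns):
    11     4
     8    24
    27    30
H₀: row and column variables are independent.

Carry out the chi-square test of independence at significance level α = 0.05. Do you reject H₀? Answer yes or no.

Row totals [15, 32, 57], col totals [46, 58], n=104
χ² = (11−6.63)²/6.63 + (4−8.37)²/8.37 + (8−14.15)²/14.15 + (24−17.85)²/17.85 + (27−25.21)²/25.21 + (30−31.79)²/31.79 = 10.1754
df = 2
p-value (upper-tail) = 0.00617
At α=0.05: p < α → reject H₀

reject H₀: yes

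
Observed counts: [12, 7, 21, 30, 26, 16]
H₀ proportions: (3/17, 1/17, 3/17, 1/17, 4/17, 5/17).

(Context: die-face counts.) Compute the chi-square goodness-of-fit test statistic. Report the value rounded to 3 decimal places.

n = 112; E_i = n·p_i = [19.76, 6.59, 19.76, 6.59, 26.35, 32.94]
χ² = (12−19.76)²/19.76 + (7−6.59)²/6.59 + (21−19.76)²/19.76 + (30−6.59)²/6.59 + (26−26.35)²/26.35 + (16−32.94)²/32.94 = 95.0661
df = 5

test statistic = 95.066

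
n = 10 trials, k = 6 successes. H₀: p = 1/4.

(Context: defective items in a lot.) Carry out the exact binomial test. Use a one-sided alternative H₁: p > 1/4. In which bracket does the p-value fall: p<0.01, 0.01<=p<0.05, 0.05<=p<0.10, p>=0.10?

Exact binomial: n=10, k=6, p₀=1/4=0.2500
P(X≥6) from Σ C(n,i)·p₀^i·(1−p₀)^(n−i)
p-value (one-sided, H₁ greater) = 0.01973
→ bracket: 0.01<=p<0.05

p-value bracket: 0.01<=p<0.05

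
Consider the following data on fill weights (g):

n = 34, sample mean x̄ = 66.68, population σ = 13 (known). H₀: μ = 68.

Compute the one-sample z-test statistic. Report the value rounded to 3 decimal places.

SE = σ/√n = 13/√34 = 2.2295
z = (x̄−μ₀)/SE = (66.68−68)/2.2295 = -0.5921

test statistic = -0.592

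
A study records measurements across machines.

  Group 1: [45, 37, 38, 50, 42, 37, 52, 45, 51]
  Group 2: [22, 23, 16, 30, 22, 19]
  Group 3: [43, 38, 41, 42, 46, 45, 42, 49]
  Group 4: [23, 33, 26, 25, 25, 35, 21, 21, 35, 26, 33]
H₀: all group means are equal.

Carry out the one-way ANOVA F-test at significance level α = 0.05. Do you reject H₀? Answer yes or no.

reject H₀: yes

Group means [44.11, 22.00, 43.25, 27.55], grand mean 34.647
SSB = Σnᵢ(x̄ᵢ−x̄)² = 2912.649; SSW = ΣΣ(x−x̄ᵢ)² = 773.116
MSB = 2912.649/3 = 970.8828; MSW = 773.116/30 = 25.7705
F = MSB/MSW = 37.6741
df = (3, 30)
p-value (upper-tail) = 0.00000
At α=0.05: p < α → reject H₀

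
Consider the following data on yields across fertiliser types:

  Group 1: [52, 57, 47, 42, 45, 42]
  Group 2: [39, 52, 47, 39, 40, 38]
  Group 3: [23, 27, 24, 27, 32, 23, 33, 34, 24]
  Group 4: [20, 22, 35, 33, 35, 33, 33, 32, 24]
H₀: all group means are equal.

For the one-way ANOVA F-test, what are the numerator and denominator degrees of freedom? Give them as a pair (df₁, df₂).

degrees of freedom = [3, 26]

k = 4 groups, N = 30 total
df = (k−1, N−k) = (4−1, 30−4) = (3, 26)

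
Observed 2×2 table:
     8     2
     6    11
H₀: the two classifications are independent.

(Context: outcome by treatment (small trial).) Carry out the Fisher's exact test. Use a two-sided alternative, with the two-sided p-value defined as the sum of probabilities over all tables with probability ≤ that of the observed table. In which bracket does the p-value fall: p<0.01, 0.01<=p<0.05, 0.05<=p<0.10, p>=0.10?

Margins: r₁=10, r₂=17, c₁=14, c₂=13, n=27
p_obs = C(10,8)·C(17,6)/C(27,14); sum pmf over tables with pmf ≤ p_obs
p-value (two-sided) = 0.04607
→ bracket: 0.01<=p<0.05

p-value bracket: 0.01<=p<0.05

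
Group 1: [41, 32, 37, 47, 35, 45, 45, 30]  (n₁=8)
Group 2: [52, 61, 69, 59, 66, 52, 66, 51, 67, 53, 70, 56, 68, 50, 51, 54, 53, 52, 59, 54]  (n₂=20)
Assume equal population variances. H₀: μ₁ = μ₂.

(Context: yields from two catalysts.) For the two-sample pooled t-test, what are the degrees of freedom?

df = n₁ + n₂ − 2 = 8 + 20 − 2 = 26

degrees of freedom = 26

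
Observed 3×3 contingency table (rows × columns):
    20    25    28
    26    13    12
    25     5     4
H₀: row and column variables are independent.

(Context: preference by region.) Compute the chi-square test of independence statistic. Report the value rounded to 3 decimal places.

test statistic = 21.329

Row totals [73, 51, 34], col totals [71, 43, 44], n=158
χ² = (20−32.80)²/32.80 + (25−19.87)²/19.87 + (28−20.33)²/20.33 + (26−22.92)²/22.92 + (13−13.88)²/13.88 + (12−14.20)²/14.20 + (25−15.28)²/15.28 + (5−9.25)²/9.25 + (4−9.47)²/9.47 = 21.3289
df = 4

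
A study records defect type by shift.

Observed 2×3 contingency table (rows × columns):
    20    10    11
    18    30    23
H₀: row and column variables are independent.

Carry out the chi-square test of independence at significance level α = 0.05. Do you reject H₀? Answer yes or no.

reject H₀: yes

Row totals [41, 71], col totals [38, 40, 34], n=112
χ² = (20−13.91)²/13.91 + (10−14.64)²/14.64 + (11−12.45)²/12.45 + (18−24.09)²/24.09 + (30−25.36)²/25.36 + (23−21.55)²/21.55 = 6.7922
df = 2
p-value (upper-tail) = 0.03350
At α=0.05: p < α → reject H₀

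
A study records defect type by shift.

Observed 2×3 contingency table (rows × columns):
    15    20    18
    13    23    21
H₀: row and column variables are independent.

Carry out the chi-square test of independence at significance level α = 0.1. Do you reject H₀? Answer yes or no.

Row totals [53, 57], col totals [28, 43, 39], n=110
χ² = (15−13.49)²/13.49 + (20−20.72)²/20.72 + (18−18.79)²/18.79 + (13−14.51)²/14.51 + (23−22.28)²/22.28 + (21−20.21)²/20.21 = 0.4381
df = 2
p-value (upper-tail) = 0.80330
At α=0.1: p ≥ α → fail to reject H₀

reject H₀: no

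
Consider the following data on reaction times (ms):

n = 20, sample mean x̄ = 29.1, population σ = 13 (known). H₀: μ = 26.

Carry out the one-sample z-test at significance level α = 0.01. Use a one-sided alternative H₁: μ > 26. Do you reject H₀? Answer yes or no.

SE = σ/√n = 13/√20 = 2.9069
z = (x̄−μ₀)/SE = (29.1−26)/2.9069 = 1.0664
p-value (one-sided, H₁ greater) = 0.14311
At α=0.01: p ≥ α → fail to reject H₀

reject H₀: no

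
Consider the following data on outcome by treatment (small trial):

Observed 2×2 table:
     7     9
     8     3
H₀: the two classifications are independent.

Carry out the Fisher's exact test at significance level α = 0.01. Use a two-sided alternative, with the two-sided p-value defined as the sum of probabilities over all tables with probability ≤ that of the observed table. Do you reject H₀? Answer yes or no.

reject H₀: no

Margins: r₁=16, r₂=11, c₁=15, c₂=12, n=27
p_obs = C(16,7)·C(11,8)/C(27,15); sum pmf over tables with pmf ≤ p_obs
p-value (two-sided) = 0.23883
At α=0.01: p ≥ α → fail to reject H₀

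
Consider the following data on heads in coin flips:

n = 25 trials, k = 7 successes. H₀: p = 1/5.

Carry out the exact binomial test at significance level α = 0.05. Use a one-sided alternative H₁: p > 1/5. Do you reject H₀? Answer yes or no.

reject H₀: no

Exact binomial: n=25, k=7, p₀=1/5=0.2000
P(X≥7) from Σ C(n,i)·p₀^i·(1−p₀)^(n−i)
p-value (one-sided, H₁ greater) = 0.21996
At α=0.05: p ≥ α → fail to reject H₀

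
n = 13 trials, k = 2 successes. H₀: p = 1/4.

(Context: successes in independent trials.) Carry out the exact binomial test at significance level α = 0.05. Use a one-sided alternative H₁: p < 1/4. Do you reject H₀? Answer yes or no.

Exact binomial: n=13, k=2, p₀=1/4=0.2500
P(X≤2) from Σ C(n,i)·p₀^i·(1−p₀)^(n−i)
p-value (one-sided, H₁ less) = 0.33260
At α=0.05: p ≥ α → fail to reject H₀

reject H₀: no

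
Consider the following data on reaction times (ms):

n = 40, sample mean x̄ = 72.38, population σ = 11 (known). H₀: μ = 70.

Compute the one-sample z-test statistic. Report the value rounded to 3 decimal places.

SE = σ/√n = 11/√40 = 1.7393
z = (x̄−μ₀)/SE = (72.38−70)/1.7393 = 1.3684

test statistic = 1.368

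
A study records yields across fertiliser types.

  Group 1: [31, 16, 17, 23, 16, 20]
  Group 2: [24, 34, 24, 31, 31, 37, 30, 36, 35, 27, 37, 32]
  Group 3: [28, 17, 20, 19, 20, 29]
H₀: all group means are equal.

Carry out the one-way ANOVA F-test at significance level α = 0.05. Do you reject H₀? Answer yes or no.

Group means [20.50, 31.50, 22.17], grand mean 26.417
SSB = Σnᵢ(x̄ᵢ−x̄)² = 628.500; SSW = ΣΣ(x−x̄ᵢ)² = 531.333
MSB = 628.500/2 = 314.2500; MSW = 531.333/21 = 25.3016
F = MSB/MSW = 12.4202
df = (2, 21)
p-value (upper-tail) = 0.00028
At α=0.05: p < α → reject H₀

reject H₀: yes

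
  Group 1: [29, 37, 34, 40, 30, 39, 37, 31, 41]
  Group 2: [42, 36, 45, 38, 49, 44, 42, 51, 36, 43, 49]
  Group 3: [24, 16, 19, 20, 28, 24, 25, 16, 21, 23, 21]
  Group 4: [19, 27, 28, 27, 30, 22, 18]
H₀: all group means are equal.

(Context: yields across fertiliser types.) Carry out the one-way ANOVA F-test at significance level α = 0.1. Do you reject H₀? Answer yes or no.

reject H₀: yes

Group means [35.33, 43.18, 21.55, 24.43], grand mean 31.605
SSB = Σnᵢ(x̄ᵢ−x̄)² = 3073.001; SSW = ΣΣ(x−x̄ᵢ)² = 700.078
MSB = 3073.001/3 = 1024.3337; MSW = 700.078/34 = 20.5905
F = MSB/MSW = 49.7478
df = (3, 34)
p-value (upper-tail) = 0.00000
At α=0.1: p < α → reject H₀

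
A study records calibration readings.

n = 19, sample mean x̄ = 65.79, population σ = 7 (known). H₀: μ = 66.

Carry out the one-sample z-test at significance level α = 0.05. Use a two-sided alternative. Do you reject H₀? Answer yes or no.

reject H₀: no

SE = σ/√n = 7/√19 = 1.6059
z = (x̄−μ₀)/SE = (65.79−66)/1.6059 = -0.1308
p-value (two-sided) = 0.89596
At α=0.05: p ≥ α → fail to reject H₀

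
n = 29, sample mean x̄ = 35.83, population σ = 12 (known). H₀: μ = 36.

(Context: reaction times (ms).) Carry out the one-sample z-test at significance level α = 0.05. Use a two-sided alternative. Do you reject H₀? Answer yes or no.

reject H₀: no

SE = σ/√n = 12/√29 = 2.2283
z = (x̄−μ₀)/SE = (35.83−36)/2.2283 = -0.0763
p-value (two-sided) = 0.93919
At α=0.05: p ≥ α → fail to reject H₀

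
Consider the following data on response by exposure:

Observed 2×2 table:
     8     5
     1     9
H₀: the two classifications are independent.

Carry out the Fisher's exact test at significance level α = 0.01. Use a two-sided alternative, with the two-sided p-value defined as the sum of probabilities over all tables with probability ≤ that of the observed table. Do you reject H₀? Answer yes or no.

reject H₀: no

Margins: r₁=13, r₂=10, c₁=9, c₂=14, n=23
p_obs = C(13,8)·C(10,1)/C(23,9); sum pmf over tables with pmf ≤ p_obs
p-value (two-sided) = 0.02881
At α=0.01: p ≥ α → fail to reject H₀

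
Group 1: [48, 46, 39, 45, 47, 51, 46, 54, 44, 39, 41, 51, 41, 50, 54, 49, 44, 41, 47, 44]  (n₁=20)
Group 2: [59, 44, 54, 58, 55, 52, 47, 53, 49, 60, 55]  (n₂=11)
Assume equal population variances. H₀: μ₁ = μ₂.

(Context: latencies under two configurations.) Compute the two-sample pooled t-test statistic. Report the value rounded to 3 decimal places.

x̄₁=46.050, s₁=4.559, n₁=20
x̄₂=53.273, s₂=5.022, n₂=11
s_p² = [19·4.559² + 10·5.022²]/29 = 22.3149
SE = √(s_p²·(1/20+1/11)) = 1.7732
t = (46.050−53.273)/1.7732 = -4.0732
df = 29

test statistic = -4.073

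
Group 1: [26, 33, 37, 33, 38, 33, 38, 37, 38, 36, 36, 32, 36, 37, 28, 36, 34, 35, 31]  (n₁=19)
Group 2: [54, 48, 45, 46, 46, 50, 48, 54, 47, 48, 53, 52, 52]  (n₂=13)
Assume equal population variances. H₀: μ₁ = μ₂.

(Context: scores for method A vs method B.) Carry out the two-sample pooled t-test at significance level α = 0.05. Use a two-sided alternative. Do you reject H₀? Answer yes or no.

x̄₁=34.421, s₁=3.372, n₁=19
x̄₂=49.462, s₂=3.205, n₂=13
s_p² = [18·3.372² + 12·3.205²]/30 = 10.9287
SE = √(s_p²·(1/19+1/13)) = 1.1899
t = (34.421−49.462)/1.1899 = -12.6401
df = 30
p-value (two-sided) = 0.00000
At α=0.05: p < α → reject H₀

reject H₀: yes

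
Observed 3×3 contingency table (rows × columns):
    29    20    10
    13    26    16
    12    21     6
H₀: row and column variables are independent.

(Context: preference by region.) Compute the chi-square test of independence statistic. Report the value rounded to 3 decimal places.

test statistic = 10.698

Row totals [59, 55, 39], col totals [54, 67, 32], n=153
χ² = (29−20.82)²/20.82 + (20−25.84)²/25.84 + (10−12.34)²/12.34 + (13−19.41)²/19.41 + (26−24.08)²/24.08 + (16−11.50)²/11.50 + (12−13.76)²/13.76 + (21−17.08)²/17.08 + (6−8.16)²/8.16 = 10.6977
df = 4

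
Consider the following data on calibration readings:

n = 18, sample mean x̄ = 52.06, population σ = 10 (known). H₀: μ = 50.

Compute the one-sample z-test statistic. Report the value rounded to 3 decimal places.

test statistic = 0.874

SE = σ/√n = 10/√18 = 2.3570
z = (x̄−μ₀)/SE = (52.06−50)/2.3570 = 0.8740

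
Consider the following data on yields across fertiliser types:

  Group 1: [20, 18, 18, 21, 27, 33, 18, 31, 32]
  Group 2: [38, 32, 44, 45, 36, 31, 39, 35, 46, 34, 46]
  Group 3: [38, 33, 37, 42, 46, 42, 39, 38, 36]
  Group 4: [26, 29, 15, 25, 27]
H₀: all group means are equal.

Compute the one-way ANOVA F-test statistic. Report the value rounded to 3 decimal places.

test statistic = 19.525

Group means [24.22, 38.73, 39.00, 24.40], grand mean 32.853
SSB = Σnᵢ(x̄ᵢ−x̄)² = 1747.327; SSW = ΣΣ(x−x̄ᵢ)² = 894.937
MSB = 1747.327/3 = 582.4424; MSW = 894.937/30 = 29.8312
F = MSB/MSW = 19.5246
df = (3, 30)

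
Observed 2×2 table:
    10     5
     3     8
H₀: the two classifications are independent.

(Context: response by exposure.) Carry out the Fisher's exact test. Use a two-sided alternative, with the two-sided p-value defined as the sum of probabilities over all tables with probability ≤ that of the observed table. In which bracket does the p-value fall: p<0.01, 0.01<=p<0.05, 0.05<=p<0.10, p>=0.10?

p-value bracket: p>=0.10

Margins: r₁=15, r₂=11, c₁=13, c₂=13, n=26
p_obs = C(15,10)·C(11,3)/C(26,13); sum pmf over tables with pmf ≤ p_obs
p-value (two-sided) = 0.11070
→ bracket: p>=0.10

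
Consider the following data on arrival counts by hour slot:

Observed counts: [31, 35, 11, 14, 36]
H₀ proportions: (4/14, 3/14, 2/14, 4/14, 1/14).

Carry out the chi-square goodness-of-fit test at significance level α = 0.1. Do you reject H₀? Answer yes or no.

n = 127; E_i = n·p_i = [36.29, 27.21, 18.14, 36.29, 9.07]
χ² = (31−36.29)²/36.29 + (35−27.21)²/27.21 + (11−18.14)²/18.14 + (14−36.29)²/36.29 + (36−9.07)²/9.07 = 99.4344
df = 4
p-value (upper-tail) = 0.00000
At α=0.1: p < α → reject H₀

reject H₀: yes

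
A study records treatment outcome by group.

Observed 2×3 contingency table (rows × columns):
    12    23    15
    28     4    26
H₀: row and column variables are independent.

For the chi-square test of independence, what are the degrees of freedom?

df = (r−1)(c−1) = (2−1)·(3−1) = 2

degrees of freedom = 2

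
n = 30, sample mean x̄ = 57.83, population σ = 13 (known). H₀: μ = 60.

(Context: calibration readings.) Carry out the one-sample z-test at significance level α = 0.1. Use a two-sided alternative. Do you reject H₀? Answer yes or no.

reject H₀: no

SE = σ/√n = 13/√30 = 2.3735
z = (x̄−μ₀)/SE = (57.83−60)/2.3735 = -0.9143
p-value (two-sided) = 0.36057
At α=0.1: p ≥ α → fail to reject H₀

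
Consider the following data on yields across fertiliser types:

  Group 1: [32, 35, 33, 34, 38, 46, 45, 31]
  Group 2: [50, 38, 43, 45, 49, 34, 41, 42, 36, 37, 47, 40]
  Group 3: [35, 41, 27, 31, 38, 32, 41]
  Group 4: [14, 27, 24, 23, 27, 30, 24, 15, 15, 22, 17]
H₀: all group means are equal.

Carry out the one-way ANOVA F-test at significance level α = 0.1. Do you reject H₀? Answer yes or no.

Group means [36.75, 41.83, 35.00, 21.64], grand mean 33.658
SSB = Σnᵢ(x̄ᵢ−x̄)² = 2480.841; SSW = ΣΣ(x−x̄ᵢ)² = 1007.712
MSB = 2480.841/3 = 826.9468; MSW = 1007.712/34 = 29.6386
F = MSB/MSW = 27.9010
df = (3, 34)
p-value (upper-tail) = 0.00000
At α=0.1: p < α → reject H₀

reject H₀: yes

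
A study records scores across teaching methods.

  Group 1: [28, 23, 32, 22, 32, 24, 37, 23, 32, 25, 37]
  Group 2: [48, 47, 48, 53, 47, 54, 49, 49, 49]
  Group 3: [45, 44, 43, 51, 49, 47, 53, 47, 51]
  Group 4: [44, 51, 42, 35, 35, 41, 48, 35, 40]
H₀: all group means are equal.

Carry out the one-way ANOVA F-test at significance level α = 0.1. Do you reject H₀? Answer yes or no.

Group means [28.64, 49.33, 47.78, 41.22], grand mean 41.053
SSB = Σnᵢ(x̄ᵢ−x̄)² = 2720.238; SSW = ΣΣ(x−x̄ᵢ)² = 729.657
MSB = 2720.238/3 = 906.7461; MSW = 729.657/34 = 21.4605
F = MSB/MSW = 42.2519
df = (3, 34)
p-value (upper-tail) = 0.00000
At α=0.1: p < α → reject H₀

reject H₀: yes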